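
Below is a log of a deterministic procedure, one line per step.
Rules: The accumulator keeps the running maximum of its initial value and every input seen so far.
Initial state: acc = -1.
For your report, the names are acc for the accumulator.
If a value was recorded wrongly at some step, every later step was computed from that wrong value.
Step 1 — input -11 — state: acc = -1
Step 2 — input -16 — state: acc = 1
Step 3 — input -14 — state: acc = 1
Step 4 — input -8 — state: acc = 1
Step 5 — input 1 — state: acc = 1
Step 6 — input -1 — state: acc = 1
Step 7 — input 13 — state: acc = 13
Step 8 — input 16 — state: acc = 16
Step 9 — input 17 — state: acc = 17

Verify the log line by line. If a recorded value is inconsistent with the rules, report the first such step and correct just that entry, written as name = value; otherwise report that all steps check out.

step 2, acc = -1

Recomputing the run from the initial state:
step 1: acc = -1
step 2: acc = -1
step 3: acc = -1
step 4: acc = -1
step 5: acc = 1
step 6: acc = 1
step 7: acc = 13
step 8: acc = 16
step 9: acc = 17
The first disagreement with the log is at step 2, where the value should be acc = -1.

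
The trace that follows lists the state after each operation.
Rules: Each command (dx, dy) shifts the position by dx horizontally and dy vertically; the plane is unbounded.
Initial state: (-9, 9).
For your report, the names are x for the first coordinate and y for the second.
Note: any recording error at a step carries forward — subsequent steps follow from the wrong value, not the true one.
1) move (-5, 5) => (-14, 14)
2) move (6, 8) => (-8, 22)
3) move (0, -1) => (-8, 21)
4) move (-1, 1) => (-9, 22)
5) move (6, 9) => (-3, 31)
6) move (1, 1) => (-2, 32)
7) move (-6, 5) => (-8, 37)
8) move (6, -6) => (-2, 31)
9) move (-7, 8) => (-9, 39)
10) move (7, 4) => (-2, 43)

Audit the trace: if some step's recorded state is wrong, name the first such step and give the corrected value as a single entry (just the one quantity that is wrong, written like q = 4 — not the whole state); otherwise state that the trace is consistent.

no error

1. x = -9 + (-5) = -14, y = 9 + (5) = 14 (same as recorded)
2. x = -14 + (6) = -8, y = 14 + (8) = 22 (same as recorded)
3. x = -8 + (0) = -8, y = 22 + (-1) = 21 (verified)
4. x = -8 + (-1) = -9, y = 21 + (1) = 22 (no discrepancy)
5. x = -9 + (6) = -3, y = 22 + (9) = 31 (matches)
6. x = -3 + (1) = -2, y = 31 + (1) = 32 (exactly as logged)
7. x = -2 + (-6) = -8, y = 32 + (5) = 37 (in agreement)
8. x = -8 + (6) = -2, y = 37 + (-6) = 31 (checks out)
9. x = -2 + (-7) = -9, y = 31 + (8) = 39 (consistent with the trace)
10. x = -9 + (7) = -2, y = 39 + (4) = 43 (confirmed correct)
Nothing is out of place; the run is error-free.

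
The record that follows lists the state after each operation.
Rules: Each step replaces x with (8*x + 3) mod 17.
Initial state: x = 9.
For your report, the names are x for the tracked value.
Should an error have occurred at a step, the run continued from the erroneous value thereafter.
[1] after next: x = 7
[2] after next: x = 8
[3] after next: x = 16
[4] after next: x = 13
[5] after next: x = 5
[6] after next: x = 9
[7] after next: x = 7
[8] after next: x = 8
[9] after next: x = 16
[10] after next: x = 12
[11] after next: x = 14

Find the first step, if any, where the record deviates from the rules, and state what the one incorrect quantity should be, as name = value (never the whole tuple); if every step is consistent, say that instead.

step 1: x = (8*9 + 3) mod 17 = 7 -> same as recorded
step 2: x = (8*7 + 3) mod 17 = 8 -> same as recorded
step 3: x = (8*8 + 3) mod 17 = 16 -> matches
step 4: x = (8*16 + 3) mod 17 = 12 -> the record has a different value
The audit stops at step 4: the recorded entry is wrong and should be x = 12.

step 4, x = 12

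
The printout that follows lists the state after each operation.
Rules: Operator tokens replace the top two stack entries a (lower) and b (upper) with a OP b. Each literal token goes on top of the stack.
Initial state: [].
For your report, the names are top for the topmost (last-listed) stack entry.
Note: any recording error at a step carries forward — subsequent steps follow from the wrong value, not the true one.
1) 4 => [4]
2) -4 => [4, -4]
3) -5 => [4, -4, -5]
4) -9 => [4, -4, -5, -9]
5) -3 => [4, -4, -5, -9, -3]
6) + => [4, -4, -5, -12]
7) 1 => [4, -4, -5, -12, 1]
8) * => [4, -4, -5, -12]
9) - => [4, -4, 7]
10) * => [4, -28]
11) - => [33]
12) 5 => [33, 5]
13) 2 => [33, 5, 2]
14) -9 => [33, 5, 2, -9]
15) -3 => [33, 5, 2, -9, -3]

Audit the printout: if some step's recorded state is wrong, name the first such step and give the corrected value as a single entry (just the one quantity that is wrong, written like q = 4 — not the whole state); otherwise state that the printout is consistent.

step 11, top = 32

Recomputing the run from the initial state:
step 1: [4]
step 2: [4, -4]
step 3: [4, -4, -5]
step 4: [4, -4, -5, -9]
step 5: [4, -4, -5, -9, -3]
step 6: [4, -4, -5, -12]
step 7: [4, -4, -5, -12, 1]
step 8: [4, -4, -5, -12]
step 9: [4, -4, 7]
step 10: [4, -28]
step 11: [32]
step 12: [32, 5]
step 13: [32, 5, 2]
step 14: [32, 5, 2, -9]
step 15: [32, 5, 2, -9, -3]
The first disagreement with the printout is at step 11, where the value should be top = 32.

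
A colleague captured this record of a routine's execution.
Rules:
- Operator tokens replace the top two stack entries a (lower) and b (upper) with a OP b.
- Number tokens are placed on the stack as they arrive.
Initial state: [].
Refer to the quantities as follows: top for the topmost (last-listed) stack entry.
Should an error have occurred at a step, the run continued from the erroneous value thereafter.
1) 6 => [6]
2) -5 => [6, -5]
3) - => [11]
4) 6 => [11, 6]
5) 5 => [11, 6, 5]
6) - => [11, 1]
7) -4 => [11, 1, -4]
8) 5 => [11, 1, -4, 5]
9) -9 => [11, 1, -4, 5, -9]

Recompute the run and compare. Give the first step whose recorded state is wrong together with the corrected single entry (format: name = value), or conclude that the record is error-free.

Recomputing the run from the initial state:
step 1: [6]
step 2: [6, -5]
step 3: [11]
step 4: [11, 6]
step 5: [11, 6, 5]
step 6: [11, 1]
step 7: [11, 1, -4]
step 8: [11, 1, -4, 5]
step 9: [11, 1, -4, 5, -9]
This matches the record at every step.

no error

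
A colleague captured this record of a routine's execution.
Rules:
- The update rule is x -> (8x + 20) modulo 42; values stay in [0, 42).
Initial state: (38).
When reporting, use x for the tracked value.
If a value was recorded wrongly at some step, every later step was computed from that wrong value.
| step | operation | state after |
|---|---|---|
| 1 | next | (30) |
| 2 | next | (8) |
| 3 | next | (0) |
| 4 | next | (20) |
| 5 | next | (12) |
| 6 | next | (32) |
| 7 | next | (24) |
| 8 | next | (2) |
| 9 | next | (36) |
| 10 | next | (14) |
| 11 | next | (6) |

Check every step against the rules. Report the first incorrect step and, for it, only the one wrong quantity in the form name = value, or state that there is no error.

no error

1. x = (8*38 + 20) mod 42 = 30 (exactly as logged)
2. x = (8*30 + 20) mod 42 = 8 (consistent with the record)
3. x = (8*8 + 20) mod 42 = 0 (agrees with the record)
4. x = (8*0 + 20) mod 42 = 20 (no discrepancy)
5. x = (8*20 + 20) mod 42 = 12 (in agreement)
6. x = (8*12 + 20) mod 42 = 32 (confirmed correct)
7. x = (8*32 + 20) mod 42 = 24 (agrees with the record)
8. x = (8*24 + 20) mod 42 = 2 (consistent with the record)
9. x = (8*2 + 20) mod 42 = 36 (confirmed correct)
10. x = (8*36 + 20) mod 42 = 14 (checks out)
11. x = (8*14 + 20) mod 42 = 6 (checks out)
The whole run recomputes cleanly — no discrepancies.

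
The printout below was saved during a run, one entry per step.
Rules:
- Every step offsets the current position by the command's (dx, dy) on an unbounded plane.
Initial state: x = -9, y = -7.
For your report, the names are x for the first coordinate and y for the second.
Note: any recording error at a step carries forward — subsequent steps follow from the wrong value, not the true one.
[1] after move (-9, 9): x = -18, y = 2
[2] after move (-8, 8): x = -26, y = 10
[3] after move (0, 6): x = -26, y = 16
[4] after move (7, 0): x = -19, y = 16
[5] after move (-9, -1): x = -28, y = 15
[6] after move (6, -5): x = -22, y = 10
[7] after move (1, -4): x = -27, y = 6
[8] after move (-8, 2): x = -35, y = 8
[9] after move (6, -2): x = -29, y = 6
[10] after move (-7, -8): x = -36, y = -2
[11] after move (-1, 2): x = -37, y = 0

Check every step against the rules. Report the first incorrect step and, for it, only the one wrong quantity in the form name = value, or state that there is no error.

Recomputing the run from the initial state:
step 1: x = -18, y = 2
step 2: x = -26, y = 10
step 3: x = -26, y = 16
step 4: x = -19, y = 16
step 5: x = -28, y = 15
step 6: x = -22, y = 10
step 7: x = -21, y = 6
step 8: x = -29, y = 8
step 9: x = -23, y = 6
step 10: x = -30, y = -2
step 11: x = -31, y = 0
The first disagreement with the printout is at step 7, where the value should be x = -21.

step 7, x = -21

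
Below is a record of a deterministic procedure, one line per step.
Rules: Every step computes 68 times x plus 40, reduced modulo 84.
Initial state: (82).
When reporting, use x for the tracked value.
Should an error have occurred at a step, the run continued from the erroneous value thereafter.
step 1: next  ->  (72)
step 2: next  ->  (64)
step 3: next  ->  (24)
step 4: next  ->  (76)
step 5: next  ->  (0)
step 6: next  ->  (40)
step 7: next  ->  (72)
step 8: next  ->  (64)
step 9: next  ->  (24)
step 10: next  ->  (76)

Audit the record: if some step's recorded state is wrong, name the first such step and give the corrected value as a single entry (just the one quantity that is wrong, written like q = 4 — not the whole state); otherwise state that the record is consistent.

Recomputing the run from the initial state:
step 1: x = 72
step 2: x = 64
step 3: x = 24
step 4: x = 76
step 5: x = 0
step 6: x = 40
step 7: x = 72
step 8: x = 64
step 9: x = 24
step 10: x = 76
This matches the record at every step.

no error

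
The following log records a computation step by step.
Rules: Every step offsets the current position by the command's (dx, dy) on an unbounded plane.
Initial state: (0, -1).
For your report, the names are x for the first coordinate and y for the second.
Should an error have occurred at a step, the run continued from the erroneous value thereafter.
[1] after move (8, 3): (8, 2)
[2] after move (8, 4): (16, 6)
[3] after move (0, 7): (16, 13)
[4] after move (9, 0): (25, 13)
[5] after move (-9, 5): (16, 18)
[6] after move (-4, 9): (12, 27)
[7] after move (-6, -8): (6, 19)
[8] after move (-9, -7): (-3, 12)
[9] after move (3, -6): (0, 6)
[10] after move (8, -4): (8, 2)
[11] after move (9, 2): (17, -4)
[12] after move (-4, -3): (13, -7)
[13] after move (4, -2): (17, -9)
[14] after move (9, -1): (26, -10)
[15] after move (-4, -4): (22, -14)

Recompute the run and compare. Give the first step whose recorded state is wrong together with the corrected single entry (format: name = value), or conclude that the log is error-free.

Recomputing the run from the initial state:
step 1: x = 8, y = 2
step 2: x = 16, y = 6
step 3: x = 16, y = 13
step 4: x = 25, y = 13
step 5: x = 16, y = 18
step 6: x = 12, y = 27
step 7: x = 6, y = 19
step 8: x = -3, y = 12
step 9: x = 0, y = 6
step 10: x = 8, y = 2
step 11: x = 17, y = 4
step 12: x = 13, y = 1
step 13: x = 17, y = -1
step 14: x = 26, y = -2
step 15: x = 22, y = -6
The first disagreement with the log is at step 11, where the value should be y = 4.

step 11, y = 4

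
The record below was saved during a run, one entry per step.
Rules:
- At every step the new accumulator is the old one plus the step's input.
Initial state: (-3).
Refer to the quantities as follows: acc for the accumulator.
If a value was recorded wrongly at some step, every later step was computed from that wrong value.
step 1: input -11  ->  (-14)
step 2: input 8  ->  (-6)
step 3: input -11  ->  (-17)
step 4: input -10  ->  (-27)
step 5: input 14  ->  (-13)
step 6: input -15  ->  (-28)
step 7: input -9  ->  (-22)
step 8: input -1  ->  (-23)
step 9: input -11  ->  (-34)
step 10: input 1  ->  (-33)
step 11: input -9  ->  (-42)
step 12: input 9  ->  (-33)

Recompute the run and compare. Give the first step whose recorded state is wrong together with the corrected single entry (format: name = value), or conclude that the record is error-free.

step 7, acc = -37

step 1: acc = -3 + -11 = -14 -> exactly as logged
step 2: acc = -14 + 8 = -6 -> checks out
step 3: acc = -6 + -11 = -17 -> consistent with the record
step 4: acc = -17 + -10 = -27 -> exactly as logged
step 5: acc = -27 + 14 = -13 -> consistent with the record
step 6: acc = -13 + -15 = -28 -> verified
step 7: acc = -28 + -9 = -37 -> the recorded entry deviates here
Conclusion: step 7 carries the first error; the entry should be acc = -37.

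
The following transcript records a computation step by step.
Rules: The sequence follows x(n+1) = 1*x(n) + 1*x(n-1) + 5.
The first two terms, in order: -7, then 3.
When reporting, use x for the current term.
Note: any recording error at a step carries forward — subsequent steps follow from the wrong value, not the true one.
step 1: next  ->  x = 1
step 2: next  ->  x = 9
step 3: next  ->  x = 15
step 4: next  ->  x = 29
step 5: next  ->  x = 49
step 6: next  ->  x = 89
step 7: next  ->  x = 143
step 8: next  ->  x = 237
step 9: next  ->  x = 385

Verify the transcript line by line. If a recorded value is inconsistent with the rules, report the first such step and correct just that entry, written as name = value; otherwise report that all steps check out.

step 6, x = 83

Recomputing the run from the initial state:
step 1: x = 1
step 2: x = 9
step 3: x = 15
step 4: x = 29
step 5: x = 49
step 6: x = 83
step 7: x = 137
step 8: x = 225
step 9: x = 367
The first disagreement with the transcript is at step 6, where the value should be x = 83.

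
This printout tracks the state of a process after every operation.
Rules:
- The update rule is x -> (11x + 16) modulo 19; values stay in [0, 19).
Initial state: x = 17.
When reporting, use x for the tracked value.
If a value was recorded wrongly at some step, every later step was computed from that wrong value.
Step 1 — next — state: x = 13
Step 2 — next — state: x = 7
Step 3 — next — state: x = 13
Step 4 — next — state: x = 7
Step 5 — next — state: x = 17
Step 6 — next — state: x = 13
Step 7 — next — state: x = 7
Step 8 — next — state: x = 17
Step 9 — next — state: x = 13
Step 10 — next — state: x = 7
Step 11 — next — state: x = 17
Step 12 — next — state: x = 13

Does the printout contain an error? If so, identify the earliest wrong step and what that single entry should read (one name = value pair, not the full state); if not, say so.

step 3, x = 17

1. x = (11*17 + 16) mod 19 = 13 (checks out)
2. x = (11*13 + 16) mod 19 = 7 (verified)
3. x = (11*7 + 16) mod 19 = 17 (the printout has a different value)
The audit stops at step 3: the recorded entry is wrong and should be x = 17.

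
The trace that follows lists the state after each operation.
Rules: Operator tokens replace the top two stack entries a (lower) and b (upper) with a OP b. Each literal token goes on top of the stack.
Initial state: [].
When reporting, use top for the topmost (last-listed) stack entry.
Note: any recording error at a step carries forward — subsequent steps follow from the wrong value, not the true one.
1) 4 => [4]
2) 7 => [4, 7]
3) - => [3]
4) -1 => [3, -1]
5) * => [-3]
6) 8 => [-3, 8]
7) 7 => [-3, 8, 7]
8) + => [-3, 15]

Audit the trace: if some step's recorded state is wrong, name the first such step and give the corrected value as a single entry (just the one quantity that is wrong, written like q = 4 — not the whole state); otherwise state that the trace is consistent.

Step 1: push 4: top = 4 — exactly as logged.
Step 2: push 7: top = 7 — in agreement.
Step 3: 4 - 7 = -3 — first mismatch against the trace.
Conclusion: step 3 carries the first error; the entry should be top = -3.

step 3, top = -3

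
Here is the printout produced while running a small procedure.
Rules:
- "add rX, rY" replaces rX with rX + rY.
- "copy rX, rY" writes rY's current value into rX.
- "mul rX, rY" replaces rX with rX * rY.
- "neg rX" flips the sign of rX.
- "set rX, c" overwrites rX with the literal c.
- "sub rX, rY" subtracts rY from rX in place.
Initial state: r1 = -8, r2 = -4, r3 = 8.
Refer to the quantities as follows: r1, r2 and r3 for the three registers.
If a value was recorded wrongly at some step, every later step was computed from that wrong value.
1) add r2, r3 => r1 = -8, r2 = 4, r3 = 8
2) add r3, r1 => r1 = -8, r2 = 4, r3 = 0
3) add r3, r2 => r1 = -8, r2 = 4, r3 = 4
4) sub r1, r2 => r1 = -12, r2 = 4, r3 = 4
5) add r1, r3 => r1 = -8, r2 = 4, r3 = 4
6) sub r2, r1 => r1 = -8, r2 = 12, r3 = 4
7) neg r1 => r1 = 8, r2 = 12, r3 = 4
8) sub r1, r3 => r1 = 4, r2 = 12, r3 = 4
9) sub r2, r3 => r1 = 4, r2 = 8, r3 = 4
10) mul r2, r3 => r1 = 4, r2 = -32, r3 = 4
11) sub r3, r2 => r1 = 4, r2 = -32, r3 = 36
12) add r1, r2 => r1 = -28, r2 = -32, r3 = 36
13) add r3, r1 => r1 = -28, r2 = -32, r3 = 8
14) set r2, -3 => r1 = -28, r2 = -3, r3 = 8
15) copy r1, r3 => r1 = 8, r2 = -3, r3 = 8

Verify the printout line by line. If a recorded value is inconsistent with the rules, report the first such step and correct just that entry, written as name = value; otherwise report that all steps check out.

Recomputing the run from the initial state:
step 1: r1 = -8, r2 = 4, r3 = 8
step 2: r1 = -8, r2 = 4, r3 = 0
step 3: r1 = -8, r2 = 4, r3 = 4
step 4: r1 = -12, r2 = 4, r3 = 4
step 5: r1 = -8, r2 = 4, r3 = 4
step 6: r1 = -8, r2 = 12, r3 = 4
step 7: r1 = 8, r2 = 12, r3 = 4
step 8: r1 = 4, r2 = 12, r3 = 4
step 9: r1 = 4, r2 = 8, r3 = 4
step 10: r1 = 4, r2 = 32, r3 = 4
step 11: r1 = 4, r2 = 32, r3 = -28
step 12: r1 = 36, r2 = 32, r3 = -28
step 13: r1 = 36, r2 = 32, r3 = 8
step 14: r1 = 36, r2 = -3, r3 = 8
step 15: r1 = 8, r2 = -3, r3 = 8
The first disagreement with the printout is at step 10, where the value should be r2 = 32.

step 10, r2 = 32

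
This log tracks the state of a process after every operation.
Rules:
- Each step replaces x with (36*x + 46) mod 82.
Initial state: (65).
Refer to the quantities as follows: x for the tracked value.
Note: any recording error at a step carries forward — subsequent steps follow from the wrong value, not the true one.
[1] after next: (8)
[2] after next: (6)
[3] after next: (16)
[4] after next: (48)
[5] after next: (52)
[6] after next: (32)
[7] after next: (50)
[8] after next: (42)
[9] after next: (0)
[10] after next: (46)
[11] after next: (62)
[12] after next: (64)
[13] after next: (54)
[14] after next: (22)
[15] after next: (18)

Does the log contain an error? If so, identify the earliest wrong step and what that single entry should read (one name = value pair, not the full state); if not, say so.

Recomputing the run from the initial state:
step 1: x = 8
step 2: x = 6
step 3: x = 16
step 4: x = 48
step 5: x = 52
step 6: x = 32
step 7: x = 50
step 8: x = 42
step 9: x = 0
step 10: x = 46
step 11: x = 62
step 12: x = 64
step 13: x = 54
step 14: x = 22
step 15: x = 18
This matches the log at every step.

no error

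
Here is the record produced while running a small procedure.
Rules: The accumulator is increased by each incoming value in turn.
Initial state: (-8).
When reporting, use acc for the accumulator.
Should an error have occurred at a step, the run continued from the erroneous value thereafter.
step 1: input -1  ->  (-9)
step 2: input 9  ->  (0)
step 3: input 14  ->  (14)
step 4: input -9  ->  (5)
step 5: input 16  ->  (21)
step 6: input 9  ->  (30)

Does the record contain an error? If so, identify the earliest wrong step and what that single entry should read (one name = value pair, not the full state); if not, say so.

step 1: acc = -8 + -1 = -9 -> agrees with the record
step 2: acc = -9 + 9 = 0 -> matches
step 3: acc = 0 + 14 = 14 -> exactly as logged
step 4: acc = 14 + -9 = 5 -> consistent with the record
step 5: acc = 5 + 16 = 21 -> checks out
step 6: acc = 21 + 9 = 30 -> matches
All steps check out; nothing to correct.

no error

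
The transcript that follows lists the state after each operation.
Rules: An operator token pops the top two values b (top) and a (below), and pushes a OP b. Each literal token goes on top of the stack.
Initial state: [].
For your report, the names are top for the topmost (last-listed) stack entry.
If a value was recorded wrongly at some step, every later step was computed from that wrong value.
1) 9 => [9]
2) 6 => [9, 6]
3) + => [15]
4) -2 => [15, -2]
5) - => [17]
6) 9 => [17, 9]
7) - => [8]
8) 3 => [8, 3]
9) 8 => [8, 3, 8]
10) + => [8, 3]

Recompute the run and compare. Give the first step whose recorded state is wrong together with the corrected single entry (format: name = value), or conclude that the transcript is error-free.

step 10, top = 11

1. push 9: top = 9 (checks out)
2. push 6: top = 6 (matches)
3. 9 + 6 = 15 (exactly as logged)
4. push -2: top = -2 (matches)
5. 15 - -2 = 17 (matches)
6. push 9: top = 9 (in agreement)
7. 17 - 9 = 8 (consistent with the transcript)
8. push 3: top = 3 (in agreement)
9. push 8: top = 8 (matches)
10. 3 + 8 = 11 (this is not what the transcript shows)
First deviation found at step 10; the corrected entry is top = 11.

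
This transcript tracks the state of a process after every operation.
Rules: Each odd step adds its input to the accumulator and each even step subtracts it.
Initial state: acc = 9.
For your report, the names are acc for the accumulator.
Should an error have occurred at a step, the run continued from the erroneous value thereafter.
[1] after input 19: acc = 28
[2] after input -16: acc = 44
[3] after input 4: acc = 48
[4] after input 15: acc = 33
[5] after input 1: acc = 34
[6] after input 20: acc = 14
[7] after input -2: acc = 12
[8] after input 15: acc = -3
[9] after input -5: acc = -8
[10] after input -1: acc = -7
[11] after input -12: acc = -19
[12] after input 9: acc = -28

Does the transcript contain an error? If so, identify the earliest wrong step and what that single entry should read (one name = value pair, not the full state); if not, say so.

no error

Recomputing the run from the initial state:
step 1: acc = 28
step 2: acc = 44
step 3: acc = 48
step 4: acc = 33
step 5: acc = 34
step 6: acc = 14
step 7: acc = 12
step 8: acc = -3
step 9: acc = -8
step 10: acc = -7
step 11: acc = -19
step 12: acc = -28
This matches the transcript at every step.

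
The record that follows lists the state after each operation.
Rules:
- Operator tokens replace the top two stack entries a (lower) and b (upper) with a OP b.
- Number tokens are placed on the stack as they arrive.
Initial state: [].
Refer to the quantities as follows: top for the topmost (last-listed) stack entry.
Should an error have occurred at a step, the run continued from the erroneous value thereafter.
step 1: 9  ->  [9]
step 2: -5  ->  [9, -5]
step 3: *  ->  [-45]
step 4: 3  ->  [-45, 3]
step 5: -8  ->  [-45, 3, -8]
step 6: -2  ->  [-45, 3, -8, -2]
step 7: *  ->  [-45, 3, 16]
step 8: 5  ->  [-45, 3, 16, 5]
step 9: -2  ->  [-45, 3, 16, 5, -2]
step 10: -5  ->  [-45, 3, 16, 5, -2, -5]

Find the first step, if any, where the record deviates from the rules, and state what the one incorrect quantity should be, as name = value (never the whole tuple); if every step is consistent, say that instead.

Step 1: push 9: top = 9 — agrees with the record.
Step 2: push -5: top = -5 — same as recorded.
Step 3: 9 * -5 = -45 — agrees with the record.
Step 4: push 3: top = 3 — confirmed correct.
Step 5: push -8: top = -8 — verified.
Step 6: push -2: top = -2 — same as recorded.
Step 7: -8 * -2 = 16 — consistent with the record.
Step 8: push 5: top = 5 — same as recorded.
Step 9: push -2: top = -2 — verified.
Step 10: push -5: top = -5 — confirmed correct.
Each recorded entry agrees with the recomputation.

no error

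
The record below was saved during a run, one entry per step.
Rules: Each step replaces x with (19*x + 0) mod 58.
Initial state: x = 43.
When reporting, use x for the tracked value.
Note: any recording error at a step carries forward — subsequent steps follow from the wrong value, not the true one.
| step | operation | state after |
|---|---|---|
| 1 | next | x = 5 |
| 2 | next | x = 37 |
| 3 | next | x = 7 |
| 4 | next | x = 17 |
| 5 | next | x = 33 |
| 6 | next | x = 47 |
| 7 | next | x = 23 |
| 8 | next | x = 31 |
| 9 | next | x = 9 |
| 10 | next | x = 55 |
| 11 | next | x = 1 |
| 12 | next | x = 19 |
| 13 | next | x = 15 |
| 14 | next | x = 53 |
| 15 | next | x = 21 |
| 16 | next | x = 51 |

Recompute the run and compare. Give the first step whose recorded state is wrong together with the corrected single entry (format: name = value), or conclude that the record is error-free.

step 13, x = 13

step 1: x = (19*43 + 0) mod 58 = 5 -> consistent with the record
step 2: x = (19*5 + 0) mod 58 = 37 -> agrees with the record
step 3: x = (19*37 + 0) mod 58 = 7 -> same as recorded
step 4: x = (19*7 + 0) mod 58 = 17 -> no discrepancy
step 5: x = (19*17 + 0) mod 58 = 33 -> checks out
step 6: x = (19*33 + 0) mod 58 = 47 -> same as recorded
step 7: x = (19*47 + 0) mod 58 = 23 -> checks out
step 8: x = (19*23 + 0) mod 58 = 31 -> exactly as logged
step 9: x = (19*31 + 0) mod 58 = 9 -> agrees with the record
step 10: x = (19*9 + 0) mod 58 = 55 -> in agreement
step 11: x = (19*55 + 0) mod 58 = 1 -> confirmed correct
step 12: x = (19*1 + 0) mod 58 = 19 -> same as recorded
step 13: x = (19*19 + 0) mod 58 = 13 -> not what was recorded
First incorrect step: 13; the correct value is x = 13.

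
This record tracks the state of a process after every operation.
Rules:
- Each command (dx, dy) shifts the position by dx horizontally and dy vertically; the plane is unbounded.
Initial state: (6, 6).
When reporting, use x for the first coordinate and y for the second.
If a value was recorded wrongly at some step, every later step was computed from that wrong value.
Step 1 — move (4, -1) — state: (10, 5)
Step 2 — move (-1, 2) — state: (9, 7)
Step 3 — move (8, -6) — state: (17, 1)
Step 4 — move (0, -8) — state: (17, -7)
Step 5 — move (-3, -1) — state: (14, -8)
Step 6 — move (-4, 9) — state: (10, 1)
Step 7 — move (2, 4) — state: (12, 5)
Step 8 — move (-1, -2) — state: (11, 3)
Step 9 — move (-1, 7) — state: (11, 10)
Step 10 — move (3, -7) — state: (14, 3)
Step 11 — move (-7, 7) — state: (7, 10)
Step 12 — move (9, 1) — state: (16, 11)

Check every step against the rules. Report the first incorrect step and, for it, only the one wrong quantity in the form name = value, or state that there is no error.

step 9, x = 10

1. x = 6 + (4) = 10, y = 6 + (-1) = 5 (confirmed correct)
2. x = 10 + (-1) = 9, y = 5 + (2) = 7 (verified)
3. x = 9 + (8) = 17, y = 7 + (-6) = 1 (verified)
4. x = 17 + (0) = 17, y = 1 + (-8) = -7 (same as recorded)
5. x = 17 + (-3) = 14, y = -7 + (-1) = -8 (checks out)
6. x = 14 + (-4) = 10, y = -8 + (9) = 1 (confirmed correct)
7. x = 10 + (2) = 12, y = 1 + (4) = 5 (consistent with the record)
8. x = 12 + (-1) = 11, y = 5 + (-2) = 3 (verified)
9. x = 11 + (-1) = 10, y = 3 + (7) = 10 (first mismatch against the record)
The audit stops at step 9: the recorded entry is wrong and should be x = 10.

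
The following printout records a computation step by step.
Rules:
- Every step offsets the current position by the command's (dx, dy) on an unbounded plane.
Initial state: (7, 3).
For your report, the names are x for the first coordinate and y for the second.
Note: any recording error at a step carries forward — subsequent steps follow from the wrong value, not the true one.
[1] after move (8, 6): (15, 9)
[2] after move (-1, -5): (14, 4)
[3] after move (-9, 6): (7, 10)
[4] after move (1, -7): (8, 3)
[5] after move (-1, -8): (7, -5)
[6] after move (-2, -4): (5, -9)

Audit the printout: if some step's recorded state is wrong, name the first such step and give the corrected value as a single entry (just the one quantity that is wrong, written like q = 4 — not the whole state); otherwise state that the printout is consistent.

step 3, x = 5

1. x = 7 + (8) = 15, y = 3 + (6) = 9 (no discrepancy)
2. x = 15 + (-1) = 14, y = 9 + (-5) = 4 (checks out)
3. x = 14 + (-9) = 5, y = 4 + (6) = 10 (a discrepancy with the printout)
That makes step 3 the first incorrect line — x = 5 is what it should show.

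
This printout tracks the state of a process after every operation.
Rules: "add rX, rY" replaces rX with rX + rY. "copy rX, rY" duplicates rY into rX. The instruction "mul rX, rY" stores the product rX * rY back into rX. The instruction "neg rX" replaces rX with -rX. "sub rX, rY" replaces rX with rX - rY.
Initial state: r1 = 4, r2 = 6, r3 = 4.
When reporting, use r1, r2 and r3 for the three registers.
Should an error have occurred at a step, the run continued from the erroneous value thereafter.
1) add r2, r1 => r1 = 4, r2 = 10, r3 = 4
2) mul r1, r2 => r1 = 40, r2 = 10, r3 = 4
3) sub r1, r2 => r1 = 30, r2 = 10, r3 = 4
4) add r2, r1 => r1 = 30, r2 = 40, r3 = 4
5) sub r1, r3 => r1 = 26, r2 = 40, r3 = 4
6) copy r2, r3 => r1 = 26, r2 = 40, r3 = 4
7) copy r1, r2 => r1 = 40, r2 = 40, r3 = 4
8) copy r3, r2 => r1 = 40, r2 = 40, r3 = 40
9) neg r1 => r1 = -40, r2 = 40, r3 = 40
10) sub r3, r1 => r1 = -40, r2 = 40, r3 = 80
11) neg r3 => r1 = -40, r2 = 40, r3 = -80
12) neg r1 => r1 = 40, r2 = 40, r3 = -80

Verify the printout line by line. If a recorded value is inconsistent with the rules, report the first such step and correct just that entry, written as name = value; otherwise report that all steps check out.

step 6, r2 = 4

Recomputing the run from the initial state:
step 1: r1 = 4, r2 = 10, r3 = 4
step 2: r1 = 40, r2 = 10, r3 = 4
step 3: r1 = 30, r2 = 10, r3 = 4
step 4: r1 = 30, r2 = 40, r3 = 4
step 5: r1 = 26, r2 = 40, r3 = 4
step 6: r1 = 26, r2 = 4, r3 = 4
step 7: r1 = 4, r2 = 4, r3 = 4
step 8: r1 = 4, r2 = 4, r3 = 4
step 9: r1 = -4, r2 = 4, r3 = 4
step 10: r1 = -4, r2 = 4, r3 = 8
step 11: r1 = -4, r2 = 4, r3 = -8
step 12: r1 = 4, r2 = 4, r3 = -8
The first disagreement with the printout is at step 6, where the value should be r2 = 4.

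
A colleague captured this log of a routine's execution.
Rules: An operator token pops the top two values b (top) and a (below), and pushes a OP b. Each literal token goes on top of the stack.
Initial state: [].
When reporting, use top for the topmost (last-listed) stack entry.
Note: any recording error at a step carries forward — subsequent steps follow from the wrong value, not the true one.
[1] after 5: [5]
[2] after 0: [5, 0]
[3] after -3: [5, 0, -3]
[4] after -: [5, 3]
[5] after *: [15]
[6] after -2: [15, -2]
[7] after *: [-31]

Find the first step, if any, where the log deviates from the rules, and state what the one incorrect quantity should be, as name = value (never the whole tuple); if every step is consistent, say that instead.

Step 1: push 5: top = 5 — exactly as logged.
Step 2: push 0: top = 0 — consistent with the log.
Step 3: push -3: top = -3 — no discrepancy.
Step 4: 0 - -3 = 3 — same as recorded.
Step 5: 5 * 3 = 15 — consistent with the log.
Step 6: push -2: top = -2 — checks out.
Step 7: 15 * -2 = -30 — the recorded entry deviates here.
First deviation found at step 7; the corrected entry is top = -30.

step 7, top = -30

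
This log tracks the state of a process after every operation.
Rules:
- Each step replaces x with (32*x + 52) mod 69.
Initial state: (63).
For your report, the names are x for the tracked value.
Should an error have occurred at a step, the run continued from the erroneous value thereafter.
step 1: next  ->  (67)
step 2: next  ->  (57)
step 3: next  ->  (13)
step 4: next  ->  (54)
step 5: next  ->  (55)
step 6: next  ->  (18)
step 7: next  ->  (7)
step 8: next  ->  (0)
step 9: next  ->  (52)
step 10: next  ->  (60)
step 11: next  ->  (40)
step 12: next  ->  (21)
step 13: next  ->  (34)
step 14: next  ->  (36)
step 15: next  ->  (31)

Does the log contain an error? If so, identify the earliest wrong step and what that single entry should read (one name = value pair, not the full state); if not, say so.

no error

Recomputing the run from the initial state:
step 1: x = 67
step 2: x = 57
step 3: x = 13
step 4: x = 54
step 5: x = 55
step 6: x = 18
step 7: x = 7
step 8: x = 0
step 9: x = 52
step 10: x = 60
step 11: x = 40
step 12: x = 21
step 13: x = 34
step 14: x = 36
step 15: x = 31
This matches the log at every step.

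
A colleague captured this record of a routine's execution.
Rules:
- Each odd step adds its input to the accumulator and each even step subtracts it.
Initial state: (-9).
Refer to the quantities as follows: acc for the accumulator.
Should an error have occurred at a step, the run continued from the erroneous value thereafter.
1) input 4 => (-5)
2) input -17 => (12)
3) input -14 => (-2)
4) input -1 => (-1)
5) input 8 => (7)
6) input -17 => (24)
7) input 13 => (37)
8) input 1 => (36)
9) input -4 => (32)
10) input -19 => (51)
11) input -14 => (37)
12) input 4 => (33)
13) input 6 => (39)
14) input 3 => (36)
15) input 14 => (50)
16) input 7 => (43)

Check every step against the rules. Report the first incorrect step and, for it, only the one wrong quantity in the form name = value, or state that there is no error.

no error

Recomputing the run from the initial state:
step 1: acc = -5
step 2: acc = 12
step 3: acc = -2
step 4: acc = -1
step 5: acc = 7
step 6: acc = 24
step 7: acc = 37
step 8: acc = 36
step 9: acc = 32
step 10: acc = 51
step 11: acc = 37
step 12: acc = 33
step 13: acc = 39
step 14: acc = 36
step 15: acc = 50
step 16: acc = 43
This matches the record at every step.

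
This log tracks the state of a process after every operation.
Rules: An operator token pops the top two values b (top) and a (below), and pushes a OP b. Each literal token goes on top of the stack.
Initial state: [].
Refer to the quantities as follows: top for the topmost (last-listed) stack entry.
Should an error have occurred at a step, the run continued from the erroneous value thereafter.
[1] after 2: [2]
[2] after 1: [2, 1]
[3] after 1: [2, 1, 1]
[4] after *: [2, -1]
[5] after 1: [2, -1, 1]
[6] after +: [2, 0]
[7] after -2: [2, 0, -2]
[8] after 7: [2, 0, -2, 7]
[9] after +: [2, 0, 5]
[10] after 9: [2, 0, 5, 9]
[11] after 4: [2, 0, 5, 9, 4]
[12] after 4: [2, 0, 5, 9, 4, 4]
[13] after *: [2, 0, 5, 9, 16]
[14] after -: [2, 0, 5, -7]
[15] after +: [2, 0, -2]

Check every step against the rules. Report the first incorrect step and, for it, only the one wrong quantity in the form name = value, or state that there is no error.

step 4, top = 1

1. push 2: top = 2 (in agreement)
2. push 1: top = 1 (in agreement)
3. push 1: top = 1 (in agreement)
4. 1 * 1 = 1 (the entry is off here)
Conclusion: step 4 carries the first error; the entry should be top = 1.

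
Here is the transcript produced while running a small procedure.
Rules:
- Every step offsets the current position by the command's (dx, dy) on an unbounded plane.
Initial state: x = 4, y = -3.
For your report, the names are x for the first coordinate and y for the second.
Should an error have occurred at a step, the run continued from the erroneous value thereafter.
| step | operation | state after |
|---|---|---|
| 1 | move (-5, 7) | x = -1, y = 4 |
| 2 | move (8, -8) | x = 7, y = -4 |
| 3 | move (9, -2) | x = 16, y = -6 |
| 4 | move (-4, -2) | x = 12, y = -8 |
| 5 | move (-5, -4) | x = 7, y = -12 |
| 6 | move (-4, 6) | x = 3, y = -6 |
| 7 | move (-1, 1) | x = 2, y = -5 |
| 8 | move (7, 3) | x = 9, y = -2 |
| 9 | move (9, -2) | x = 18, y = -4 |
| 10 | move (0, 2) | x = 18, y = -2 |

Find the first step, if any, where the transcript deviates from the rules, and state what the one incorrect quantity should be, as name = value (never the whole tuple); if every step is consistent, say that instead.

Recomputing the run from the initial state:
step 1: x = -1, y = 4
step 2: x = 7, y = -4
step 3: x = 16, y = -6
step 4: x = 12, y = -8
step 5: x = 7, y = -12
step 6: x = 3, y = -6
step 7: x = 2, y = -5
step 8: x = 9, y = -2
step 9: x = 18, y = -4
step 10: x = 18, y = -2
This matches the transcript at every step.

no error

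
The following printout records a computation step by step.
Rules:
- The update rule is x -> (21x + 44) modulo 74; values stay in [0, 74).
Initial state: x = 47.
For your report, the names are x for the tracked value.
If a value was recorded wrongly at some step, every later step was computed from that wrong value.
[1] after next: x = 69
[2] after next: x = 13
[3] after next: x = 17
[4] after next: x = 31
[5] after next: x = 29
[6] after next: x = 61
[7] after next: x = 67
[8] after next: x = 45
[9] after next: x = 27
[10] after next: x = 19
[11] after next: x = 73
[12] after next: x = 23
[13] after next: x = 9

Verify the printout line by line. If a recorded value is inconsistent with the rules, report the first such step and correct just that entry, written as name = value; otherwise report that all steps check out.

Step 1: x = (21*47 + 44) mod 74 = 69 — verified.
Step 2: x = (21*69 + 44) mod 74 = 13 — verified.
Step 3: x = (21*13 + 44) mod 74 = 21 — the printout has a different value.
The audit stops at step 3: the recorded entry is wrong and should be x = 21.

step 3, x = 21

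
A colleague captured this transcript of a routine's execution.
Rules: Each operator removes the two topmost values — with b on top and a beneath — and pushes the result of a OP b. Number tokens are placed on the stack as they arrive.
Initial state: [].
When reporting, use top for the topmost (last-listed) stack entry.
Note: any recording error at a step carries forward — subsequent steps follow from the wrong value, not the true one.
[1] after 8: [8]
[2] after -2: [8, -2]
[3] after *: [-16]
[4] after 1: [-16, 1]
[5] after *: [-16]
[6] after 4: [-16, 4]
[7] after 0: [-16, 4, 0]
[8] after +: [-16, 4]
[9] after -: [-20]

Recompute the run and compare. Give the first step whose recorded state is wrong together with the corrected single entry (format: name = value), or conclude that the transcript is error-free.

no error

1. push 8: top = 8 (agrees with the transcript)
2. push -2: top = -2 (in agreement)
3. 8 * -2 = -16 (in agreement)
4. push 1: top = 1 (checks out)
5. -16 * 1 = -16 (in agreement)
6. push 4: top = 4 (confirmed correct)
7. push 0: top = 0 (consistent with the transcript)
8. 4 + 0 = 4 (in agreement)
9. -16 - 4 = -20 (verified)
Each recorded entry agrees with the recomputation.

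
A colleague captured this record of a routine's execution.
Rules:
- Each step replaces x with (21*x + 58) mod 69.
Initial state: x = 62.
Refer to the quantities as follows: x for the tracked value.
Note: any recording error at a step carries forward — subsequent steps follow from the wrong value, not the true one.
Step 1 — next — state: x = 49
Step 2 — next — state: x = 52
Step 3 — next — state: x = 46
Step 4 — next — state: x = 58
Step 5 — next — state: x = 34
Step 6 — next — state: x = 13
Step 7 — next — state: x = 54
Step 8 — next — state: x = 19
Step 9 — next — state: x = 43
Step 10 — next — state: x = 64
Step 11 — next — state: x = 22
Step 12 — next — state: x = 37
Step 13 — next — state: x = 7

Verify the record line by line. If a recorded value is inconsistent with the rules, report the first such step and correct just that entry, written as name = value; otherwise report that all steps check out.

1. x = (21*62 + 58) mod 69 = 49 (exactly as logged)
2. x = (21*49 + 58) mod 69 = 52 (checks out)
3. x = (21*52 + 58) mod 69 = 46 (checks out)
4. x = (21*46 + 58) mod 69 = 58 (exactly as logged)
5. x = (21*58 + 58) mod 69 = 34 (agrees with the record)
6. x = (21*34 + 58) mod 69 = 13 (exactly as logged)
7. x = (21*13 + 58) mod 69 = 55 (the recorded entry deviates here)
Conclusion: step 7 carries the first error; the entry should be x = 55.

step 7, x = 55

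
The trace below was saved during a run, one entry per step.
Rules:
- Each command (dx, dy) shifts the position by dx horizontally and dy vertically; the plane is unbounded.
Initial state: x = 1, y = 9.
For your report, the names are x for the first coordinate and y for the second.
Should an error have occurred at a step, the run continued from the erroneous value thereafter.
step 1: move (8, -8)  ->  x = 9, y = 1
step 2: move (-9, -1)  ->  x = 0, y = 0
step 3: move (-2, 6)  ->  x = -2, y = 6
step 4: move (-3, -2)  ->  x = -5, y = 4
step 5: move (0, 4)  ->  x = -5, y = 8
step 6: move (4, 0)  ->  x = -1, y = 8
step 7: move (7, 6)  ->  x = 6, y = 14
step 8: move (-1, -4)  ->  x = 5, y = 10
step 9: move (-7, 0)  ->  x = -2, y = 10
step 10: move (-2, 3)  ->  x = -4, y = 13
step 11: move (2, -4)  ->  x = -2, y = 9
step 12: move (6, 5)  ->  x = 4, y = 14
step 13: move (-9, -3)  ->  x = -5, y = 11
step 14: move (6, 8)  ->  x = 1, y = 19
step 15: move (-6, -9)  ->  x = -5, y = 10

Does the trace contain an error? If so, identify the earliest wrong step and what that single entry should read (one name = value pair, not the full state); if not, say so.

Recomputing the run from the initial state:
step 1: x = 9, y = 1
step 2: x = 0, y = 0
step 3: x = -2, y = 6
step 4: x = -5, y = 4
step 5: x = -5, y = 8
step 6: x = -1, y = 8
step 7: x = 6, y = 14
step 8: x = 5, y = 10
step 9: x = -2, y = 10
step 10: x = -4, y = 13
step 11: x = -2, y = 9
step 12: x = 4, y = 14
step 13: x = -5, y = 11
step 14: x = 1, y = 19
step 15: x = -5, y = 10
This matches the trace at every step.

no error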